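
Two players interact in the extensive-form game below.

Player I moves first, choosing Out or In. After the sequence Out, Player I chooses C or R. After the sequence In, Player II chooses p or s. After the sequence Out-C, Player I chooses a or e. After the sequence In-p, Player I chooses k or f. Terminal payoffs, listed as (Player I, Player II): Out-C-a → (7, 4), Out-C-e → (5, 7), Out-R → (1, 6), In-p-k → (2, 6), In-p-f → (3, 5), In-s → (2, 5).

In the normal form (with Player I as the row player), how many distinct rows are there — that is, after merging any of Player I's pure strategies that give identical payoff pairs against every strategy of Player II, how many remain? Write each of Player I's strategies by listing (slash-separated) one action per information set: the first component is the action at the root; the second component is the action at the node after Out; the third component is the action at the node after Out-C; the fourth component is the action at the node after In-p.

Player I has 16 pure strategies: Out/C/a/k, Out/C/a/f, Out/C/e/k, Out/C/e/f, Out/R/a/k, Out/R/a/f, Out/R/e/k, Out/R/e/f, In/C/a/k, In/C/a/f, In/C/e/k, In/C/e/f, In/R/a/k, In/R/a/f, In/R/e/k, In/R/e/f. Columns: p, s.
{Out/C/a/k, Out/C/a/f} → row (7,4) (7,4)
{Out/C/e/k, Out/C/e/f} → row (5,7) (5,7)
{Out/R/a/k, Out/R/a/f, Out/R/e/k, Out/R/e/f} → row (1,6) (1,6)
{In/C/a/k, In/C/e/k, In/R/a/k, In/R/e/k} → row (2,6) (2,5)
{In/C/a/f, In/C/e/f, In/R/a/f, In/R/e/f} → row (3,5) (2,5)
That's 5 distinct rows out of 16 strategies.

5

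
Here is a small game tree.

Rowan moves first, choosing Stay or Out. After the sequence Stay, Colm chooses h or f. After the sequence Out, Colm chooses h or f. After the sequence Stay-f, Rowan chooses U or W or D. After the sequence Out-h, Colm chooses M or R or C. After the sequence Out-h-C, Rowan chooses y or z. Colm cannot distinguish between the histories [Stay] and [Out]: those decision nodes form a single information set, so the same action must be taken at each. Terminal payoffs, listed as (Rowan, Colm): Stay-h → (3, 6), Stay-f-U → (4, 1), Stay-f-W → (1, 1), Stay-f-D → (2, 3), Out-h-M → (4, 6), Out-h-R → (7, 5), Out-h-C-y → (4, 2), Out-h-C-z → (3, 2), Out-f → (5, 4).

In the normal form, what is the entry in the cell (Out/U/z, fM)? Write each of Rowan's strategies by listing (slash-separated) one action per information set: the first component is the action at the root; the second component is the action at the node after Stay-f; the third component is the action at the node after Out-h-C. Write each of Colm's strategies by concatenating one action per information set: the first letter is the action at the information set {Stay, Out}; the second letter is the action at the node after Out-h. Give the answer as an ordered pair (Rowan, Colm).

(5, 4)

Trace the play path from the root:
  Rowan plays Out
  Colm plays f at [Out]
→ terminal payoff (5, 4).
(Rowan's choice at the node after Stay-f is never reached on this path, so it doesn't affect the outcome.)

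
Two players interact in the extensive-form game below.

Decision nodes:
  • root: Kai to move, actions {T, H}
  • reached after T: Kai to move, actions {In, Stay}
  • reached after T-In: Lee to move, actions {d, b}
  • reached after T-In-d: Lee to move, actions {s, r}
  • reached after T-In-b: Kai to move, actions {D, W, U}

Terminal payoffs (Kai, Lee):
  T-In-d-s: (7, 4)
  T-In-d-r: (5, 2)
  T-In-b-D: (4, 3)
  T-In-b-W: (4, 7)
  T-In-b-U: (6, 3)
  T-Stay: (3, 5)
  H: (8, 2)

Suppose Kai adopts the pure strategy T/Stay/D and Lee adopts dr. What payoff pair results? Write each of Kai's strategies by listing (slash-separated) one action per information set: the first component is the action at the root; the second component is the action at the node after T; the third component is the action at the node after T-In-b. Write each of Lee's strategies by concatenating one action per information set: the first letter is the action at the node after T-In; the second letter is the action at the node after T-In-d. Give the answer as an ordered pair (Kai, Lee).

(3, 5)

Trace the play path from the root:
  Kai plays T
  Kai plays Stay at [T]
→ terminal payoff (3, 5).
(Kai's choice at the node after T-In-b is never reached on this path, so it doesn't affect the outcome.)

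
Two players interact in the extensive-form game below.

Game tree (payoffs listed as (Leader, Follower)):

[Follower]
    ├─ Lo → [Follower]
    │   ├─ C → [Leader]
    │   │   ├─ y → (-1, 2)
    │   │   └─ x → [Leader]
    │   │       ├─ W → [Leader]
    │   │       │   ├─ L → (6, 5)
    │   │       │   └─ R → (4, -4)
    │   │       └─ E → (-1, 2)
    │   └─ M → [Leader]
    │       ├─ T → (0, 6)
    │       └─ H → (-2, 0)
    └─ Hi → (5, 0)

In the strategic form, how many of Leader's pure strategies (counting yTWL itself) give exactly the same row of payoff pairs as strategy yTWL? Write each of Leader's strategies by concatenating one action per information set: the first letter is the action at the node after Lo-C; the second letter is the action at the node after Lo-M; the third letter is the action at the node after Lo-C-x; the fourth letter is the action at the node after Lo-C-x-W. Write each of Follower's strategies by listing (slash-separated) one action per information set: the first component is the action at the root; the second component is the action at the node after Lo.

Row for yTWL (columns Lo/C, Lo/M, Hi/C, Hi/M): (-1,2) (0,6) (5,0) (5,0).
Under yTWL, Leader's choice at the node after Lo-C-x and at the node after Lo-C-x-W can never be reached regardless of what Follower does, so varying those choices leaves every outcome unchanged.
Holding the reachable choices fixed and varying the unreachable ones freely already gives 2 × 2 = 4 equivalent strategies.
Checking the remaining rows, xTEL, xTER also happen to give the same payoffs in every column, bringing the total to 6: yTWL, yTWR, yTEL, yTER, xTEL, xTER.

6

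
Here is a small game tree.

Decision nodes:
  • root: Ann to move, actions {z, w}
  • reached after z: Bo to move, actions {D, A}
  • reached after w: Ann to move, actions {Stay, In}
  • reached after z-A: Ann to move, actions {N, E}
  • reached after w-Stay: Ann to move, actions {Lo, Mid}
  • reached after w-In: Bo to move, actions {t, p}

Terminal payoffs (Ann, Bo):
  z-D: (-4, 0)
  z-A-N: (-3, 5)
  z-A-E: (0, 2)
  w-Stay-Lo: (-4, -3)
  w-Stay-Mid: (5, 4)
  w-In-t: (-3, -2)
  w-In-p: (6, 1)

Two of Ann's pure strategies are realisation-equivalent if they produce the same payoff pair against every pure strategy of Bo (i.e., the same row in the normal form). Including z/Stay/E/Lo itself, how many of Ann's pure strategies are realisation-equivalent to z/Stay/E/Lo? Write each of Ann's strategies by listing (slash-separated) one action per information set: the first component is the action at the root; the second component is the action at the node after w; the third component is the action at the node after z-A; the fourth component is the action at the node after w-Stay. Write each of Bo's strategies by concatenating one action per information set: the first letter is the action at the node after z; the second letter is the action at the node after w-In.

4

Row for z/Stay/E/Lo (columns Dt, Dp, At, Ap): (-4,0) (-4,0) (0,2) (0,2).
Under z/Stay/E/Lo, Ann's choice at the node after w and at the node after w-Stay can never be reached regardless of what Bo does, so varying those choices leaves every outcome unchanged.
Holding the reachable choices fixed and varying the unreachable ones freely already gives 2 × 2 = 4 equivalent strategies.
No other strategy reproduces this row, so those 4 are the full class: z/Stay/E/Lo, z/Stay/E/Mid, z/In/E/Lo, z/In/E/Mid.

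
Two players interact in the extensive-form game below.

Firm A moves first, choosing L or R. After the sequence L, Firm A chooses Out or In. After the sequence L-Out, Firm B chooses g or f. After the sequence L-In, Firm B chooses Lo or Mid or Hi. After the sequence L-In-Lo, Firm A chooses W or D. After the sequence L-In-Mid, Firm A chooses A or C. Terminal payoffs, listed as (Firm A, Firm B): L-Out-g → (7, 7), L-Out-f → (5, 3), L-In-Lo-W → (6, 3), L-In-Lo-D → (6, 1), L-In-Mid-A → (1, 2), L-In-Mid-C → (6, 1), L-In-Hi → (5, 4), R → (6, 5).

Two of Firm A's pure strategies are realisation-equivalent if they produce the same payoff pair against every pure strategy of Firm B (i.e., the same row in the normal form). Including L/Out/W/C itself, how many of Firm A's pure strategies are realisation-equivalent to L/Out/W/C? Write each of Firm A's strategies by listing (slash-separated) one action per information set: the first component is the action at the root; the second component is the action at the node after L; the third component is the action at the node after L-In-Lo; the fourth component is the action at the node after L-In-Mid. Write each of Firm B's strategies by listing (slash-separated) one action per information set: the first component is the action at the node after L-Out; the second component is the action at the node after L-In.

4

Row for L/Out/W/C (columns g/Lo, g/Mid, g/Hi, f/Lo, f/Mid, f/Hi): (7,7) (7,7) (7,7) (5,3) (5,3) (5,3).
Under L/Out/W/C, Firm A's choice at the node after L-In-Lo and at the node after L-In-Mid can never be reached regardless of what Firm B does, so varying those choices leaves every outcome unchanged.
Holding the reachable choices fixed and varying the unreachable ones freely already gives 2 × 2 = 4 equivalent strategies.
No other strategy reproduces this row, so those 4 are the full class: L/Out/W/A, L/Out/W/C, L/Out/D/A, L/Out/D/C.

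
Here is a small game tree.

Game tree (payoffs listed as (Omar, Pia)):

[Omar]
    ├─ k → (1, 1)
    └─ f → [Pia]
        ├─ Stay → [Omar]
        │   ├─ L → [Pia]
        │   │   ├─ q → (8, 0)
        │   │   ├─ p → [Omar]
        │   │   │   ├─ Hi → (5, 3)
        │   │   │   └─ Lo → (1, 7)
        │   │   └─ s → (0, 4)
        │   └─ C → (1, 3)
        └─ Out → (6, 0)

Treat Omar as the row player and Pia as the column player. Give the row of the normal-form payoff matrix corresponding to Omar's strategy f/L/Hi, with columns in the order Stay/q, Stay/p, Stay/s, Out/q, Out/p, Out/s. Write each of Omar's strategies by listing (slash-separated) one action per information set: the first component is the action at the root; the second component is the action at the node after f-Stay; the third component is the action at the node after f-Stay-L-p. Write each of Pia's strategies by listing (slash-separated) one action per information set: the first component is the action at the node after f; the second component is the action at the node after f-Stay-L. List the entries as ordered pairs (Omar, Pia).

(8,0) (5,3) (0,4) (6,0) (6,0) (6,0)

vs Stay/q: Omar plays f → Pia plays Stay at [f] → Omar plays L at [f-Stay] → Pia plays q at [f-Stay-L] → (8, 0)
vs Stay/p: Omar plays f → Pia plays Stay at [f] → Omar plays L at [f-Stay] → Pia plays p at [f-Stay-L] → Omar plays Hi at [f-Stay-L-p] → (5, 3)
vs Stay/s: Omar plays f → Pia plays Stay at [f] → Omar plays L at [f-Stay] → Pia plays s at [f-Stay-L] → (0, 4)
vs Out/q: Omar plays f → Pia plays Out at [f] → (6, 0)
vs Out/p: Omar plays f → Pia plays Out at [f] → (6, 0)
vs Out/s: Omar plays f → Pia plays Out at [f] → (6, 0)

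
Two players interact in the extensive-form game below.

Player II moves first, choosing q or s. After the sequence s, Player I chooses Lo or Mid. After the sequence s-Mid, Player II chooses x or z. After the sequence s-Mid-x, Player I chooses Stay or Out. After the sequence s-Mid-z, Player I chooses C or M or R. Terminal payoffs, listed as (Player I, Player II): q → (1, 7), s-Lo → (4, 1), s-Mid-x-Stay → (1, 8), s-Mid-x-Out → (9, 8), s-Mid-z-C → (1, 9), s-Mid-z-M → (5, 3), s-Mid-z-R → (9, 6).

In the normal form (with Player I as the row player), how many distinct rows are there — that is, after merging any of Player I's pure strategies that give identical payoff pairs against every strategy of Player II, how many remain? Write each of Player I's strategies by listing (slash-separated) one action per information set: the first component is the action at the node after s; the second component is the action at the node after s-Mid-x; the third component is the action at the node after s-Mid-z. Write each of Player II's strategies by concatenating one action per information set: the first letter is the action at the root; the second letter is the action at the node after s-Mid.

Player I has 12 pure strategies: Lo/Stay/C, Lo/Stay/M, Lo/Stay/R, Lo/Out/C, Lo/Out/M, Lo/Out/R, Mid/Stay/C, Mid/Stay/M, Mid/Stay/R, Mid/Out/C, Mid/Out/M, Mid/Out/R. Columns: qx, qz, sx, sz.
{Lo/Stay/C, Lo/Stay/M, Lo/Stay/R, Lo/Out/C, Lo/Out/M, Lo/Out/R} → row (1,7) (1,7) (4,1) (4,1)
{Mid/Stay/C} → row (1,7) (1,7) (1,8) (1,9)
{Mid/Stay/M} → row (1,7) (1,7) (1,8) (5,3)
{Mid/Stay/R} → row (1,7) (1,7) (1,8) (9,6)
{Mid/Out/C} → row (1,7) (1,7) (9,8) (1,9)
{Mid/Out/M} → row (1,7) (1,7) (9,8) (5,3)
{Mid/Out/R} → row (1,7) (1,7) (9,8) (9,6)
That's 7 distinct rows out of 12 strategies.

7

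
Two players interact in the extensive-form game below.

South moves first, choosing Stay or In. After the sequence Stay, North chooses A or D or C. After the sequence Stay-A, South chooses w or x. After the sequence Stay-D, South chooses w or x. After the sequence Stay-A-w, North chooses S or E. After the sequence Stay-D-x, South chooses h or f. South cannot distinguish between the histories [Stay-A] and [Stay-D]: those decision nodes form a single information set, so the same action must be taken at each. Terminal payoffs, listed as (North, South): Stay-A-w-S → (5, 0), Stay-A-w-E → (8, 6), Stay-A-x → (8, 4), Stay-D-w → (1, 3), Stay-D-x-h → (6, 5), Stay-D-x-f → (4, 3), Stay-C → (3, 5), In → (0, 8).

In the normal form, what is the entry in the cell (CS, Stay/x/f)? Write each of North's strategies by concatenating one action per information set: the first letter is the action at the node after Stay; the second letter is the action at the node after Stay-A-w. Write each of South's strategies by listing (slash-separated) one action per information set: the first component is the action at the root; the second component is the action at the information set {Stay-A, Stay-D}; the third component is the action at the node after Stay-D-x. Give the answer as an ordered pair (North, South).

Trace the play path from the root:
  South plays Stay
  North plays C at [Stay]
→ terminal payoff (3, 5).
(North's choice at the node after Stay-A-w is never reached on this path, so it doesn't affect the outcome.)

(3, 5)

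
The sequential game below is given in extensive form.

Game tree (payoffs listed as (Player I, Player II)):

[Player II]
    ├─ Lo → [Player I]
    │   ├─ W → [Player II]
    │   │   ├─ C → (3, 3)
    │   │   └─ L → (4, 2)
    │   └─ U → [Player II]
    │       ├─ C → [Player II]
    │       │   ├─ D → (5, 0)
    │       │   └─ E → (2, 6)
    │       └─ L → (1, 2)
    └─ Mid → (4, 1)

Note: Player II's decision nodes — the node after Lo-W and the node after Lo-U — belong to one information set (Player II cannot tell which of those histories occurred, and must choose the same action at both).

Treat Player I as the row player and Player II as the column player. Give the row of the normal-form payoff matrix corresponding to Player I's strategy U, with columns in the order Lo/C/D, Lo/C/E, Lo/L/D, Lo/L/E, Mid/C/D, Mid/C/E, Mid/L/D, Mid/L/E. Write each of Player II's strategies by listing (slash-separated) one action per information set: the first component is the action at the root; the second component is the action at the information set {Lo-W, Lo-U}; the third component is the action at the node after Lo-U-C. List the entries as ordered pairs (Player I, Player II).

vs Lo/C/D: Player II plays Lo → Player I plays U at [Lo] → Player II plays C at [Lo-U] → Player II plays D at [Lo-U-C] → (5, 0)
vs Lo/C/E: Player II plays Lo → Player I plays U at [Lo] → Player II plays C at [Lo-U] → Player II plays E at [Lo-U-C] → (2, 6)
vs Lo/L/D: Player II plays Lo → Player I plays U at [Lo] → Player II plays L at [Lo-U] → (1, 2)
vs Lo/L/E: Player II plays Lo → Player I plays U at [Lo] → Player II plays L at [Lo-U] → (1, 2)
vs Mid/C/D: Player II plays Mid → (4, 1)
vs Mid/C/E: Player II plays Mid → (4, 1)
vs Mid/L/D: Player II plays Mid → (4, 1)
vs Mid/L/E: Player II plays Mid → (4, 1)

(5,0) (2,6) (1,2) (1,2) (4,1) (4,1) (4,1) (4,1)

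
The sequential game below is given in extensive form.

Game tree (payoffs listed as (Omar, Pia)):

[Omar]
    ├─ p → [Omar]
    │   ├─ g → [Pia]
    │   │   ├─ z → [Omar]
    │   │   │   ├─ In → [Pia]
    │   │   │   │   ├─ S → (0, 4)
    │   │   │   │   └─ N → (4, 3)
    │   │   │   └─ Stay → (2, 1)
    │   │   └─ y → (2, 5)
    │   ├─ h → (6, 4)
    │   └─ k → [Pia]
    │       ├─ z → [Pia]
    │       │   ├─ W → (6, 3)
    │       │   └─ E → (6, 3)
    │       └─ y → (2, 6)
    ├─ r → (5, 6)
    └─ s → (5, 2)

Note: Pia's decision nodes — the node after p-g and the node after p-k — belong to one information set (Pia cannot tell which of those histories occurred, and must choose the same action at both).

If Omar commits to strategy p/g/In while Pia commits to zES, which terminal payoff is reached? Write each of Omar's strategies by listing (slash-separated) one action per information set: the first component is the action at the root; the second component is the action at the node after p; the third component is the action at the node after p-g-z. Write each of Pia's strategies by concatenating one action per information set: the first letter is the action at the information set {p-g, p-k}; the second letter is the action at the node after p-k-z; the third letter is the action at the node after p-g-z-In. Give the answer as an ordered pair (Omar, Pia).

Trace the play path from the root:
  Omar plays p
  Omar plays g at [p]
  Pia plays z at [p-g]
  Omar plays In at [p-g-z]
  Pia plays S at [p-g-z-In]
→ terminal payoff (0, 4).
(Pia's choice at the node after p-k-z is never reached on this path, so it doesn't affect the outcome.)

(0, 4)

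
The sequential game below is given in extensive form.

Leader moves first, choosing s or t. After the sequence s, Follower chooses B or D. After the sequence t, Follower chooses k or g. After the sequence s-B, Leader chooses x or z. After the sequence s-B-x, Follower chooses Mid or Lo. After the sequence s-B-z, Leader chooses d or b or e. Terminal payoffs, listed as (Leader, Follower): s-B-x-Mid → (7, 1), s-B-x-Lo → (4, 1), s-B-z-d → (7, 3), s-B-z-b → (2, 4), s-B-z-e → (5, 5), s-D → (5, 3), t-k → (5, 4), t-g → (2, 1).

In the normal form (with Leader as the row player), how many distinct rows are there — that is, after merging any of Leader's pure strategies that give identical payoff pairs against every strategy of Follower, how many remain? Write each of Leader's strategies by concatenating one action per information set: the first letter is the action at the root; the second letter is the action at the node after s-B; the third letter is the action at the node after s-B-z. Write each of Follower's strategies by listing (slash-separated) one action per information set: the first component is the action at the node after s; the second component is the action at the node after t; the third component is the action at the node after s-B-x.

Leader has 12 pure strategies: sxd, sxb, sxe, szd, szb, sze, txd, txb, txe, tzd, tzb, tze. Columns: B/k/Mid, B/k/Lo, B/g/Mid, B/g/Lo, D/k/Mid, D/k/Lo, D/g/Mid, D/g/Lo.
{sxd, sxb, sxe} → row (7,1) (4,1) (7,1) (4,1) (5,3) (5,3) (5,3) (5,3)
{szd} → row (7,3) (7,3) (7,3) (7,3) (5,3) (5,3) (5,3) (5,3)
{szb} → row (2,4) (2,4) (2,4) (2,4) (5,3) (5,3) (5,3) (5,3)
{sze} → row (5,5) (5,5) (5,5) (5,5) (5,3) (5,3) (5,3) (5,3)
{txd, txb, txe, tzd, tzb, tze} → row (5,4) (5,4) (2,1) (2,1) (5,4) (5,4) (2,1) (2,1)
That's 5 distinct rows out of 12 strategies.

5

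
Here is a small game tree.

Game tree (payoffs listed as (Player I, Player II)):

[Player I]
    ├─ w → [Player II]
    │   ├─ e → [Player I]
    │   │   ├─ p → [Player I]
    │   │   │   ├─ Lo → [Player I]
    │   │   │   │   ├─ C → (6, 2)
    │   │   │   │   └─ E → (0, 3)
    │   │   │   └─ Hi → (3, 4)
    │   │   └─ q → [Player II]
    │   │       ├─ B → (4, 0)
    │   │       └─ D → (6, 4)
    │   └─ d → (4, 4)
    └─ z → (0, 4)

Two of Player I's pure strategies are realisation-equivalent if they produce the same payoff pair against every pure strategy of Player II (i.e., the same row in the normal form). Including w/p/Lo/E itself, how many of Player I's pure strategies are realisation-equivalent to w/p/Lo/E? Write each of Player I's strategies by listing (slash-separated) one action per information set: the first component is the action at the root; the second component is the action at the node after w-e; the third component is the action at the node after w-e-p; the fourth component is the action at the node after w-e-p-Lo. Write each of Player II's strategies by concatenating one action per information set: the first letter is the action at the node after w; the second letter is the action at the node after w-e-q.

1

Row for w/p/Lo/E (columns eB, eD, dB, dD): (0,3) (0,3) (4,4) (4,4).
Every one of Player I's information sets is on the play path for some reply by Player II when Player I follows w/p/Lo/E.
Changing the action at any of them therefore changes at least one column, so only w/p/Lo/E itself gives this row.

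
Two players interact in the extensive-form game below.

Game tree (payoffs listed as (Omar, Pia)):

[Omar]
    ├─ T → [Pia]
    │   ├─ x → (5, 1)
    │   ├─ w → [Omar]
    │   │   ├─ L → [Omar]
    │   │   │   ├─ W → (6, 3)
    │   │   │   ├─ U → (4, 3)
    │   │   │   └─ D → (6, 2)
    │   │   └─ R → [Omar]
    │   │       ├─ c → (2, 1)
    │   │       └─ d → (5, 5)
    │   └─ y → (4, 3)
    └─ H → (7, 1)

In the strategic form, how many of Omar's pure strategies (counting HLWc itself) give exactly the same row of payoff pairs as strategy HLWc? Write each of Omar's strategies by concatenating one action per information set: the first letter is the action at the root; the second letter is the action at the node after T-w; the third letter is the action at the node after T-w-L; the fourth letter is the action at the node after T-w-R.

Row for HLWc (columns x, w, y): (7,1) (7,1) (7,1).
Under HLWc, Omar's choice at the node after T-w and at the node after T-w-L and at the node after T-w-R can never be reached regardless of what Pia does, so varying those choices leaves every outcome unchanged.
Holding the reachable choices fixed and varying the unreachable ones freely already gives 2 × 3 × 2 = 12 equivalent strategies.
No other strategy reproduces this row, so those 12 are the full class: HLWc, HLWd, HLUc, HLUd, HLDc, HLDd, HRWc, HRWd, HRUc, HRUd, HRDc, HRDd.

12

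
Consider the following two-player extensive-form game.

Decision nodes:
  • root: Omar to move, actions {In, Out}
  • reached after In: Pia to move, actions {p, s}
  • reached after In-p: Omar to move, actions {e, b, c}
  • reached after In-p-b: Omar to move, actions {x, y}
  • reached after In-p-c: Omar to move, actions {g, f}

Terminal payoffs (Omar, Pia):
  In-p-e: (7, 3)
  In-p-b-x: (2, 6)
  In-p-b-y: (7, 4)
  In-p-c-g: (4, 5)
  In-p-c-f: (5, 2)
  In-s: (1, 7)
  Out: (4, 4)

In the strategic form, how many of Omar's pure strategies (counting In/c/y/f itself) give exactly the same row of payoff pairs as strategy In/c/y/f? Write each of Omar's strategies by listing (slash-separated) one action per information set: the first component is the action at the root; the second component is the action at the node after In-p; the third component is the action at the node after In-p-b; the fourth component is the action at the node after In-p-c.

Row for In/c/y/f (columns p, s): (5,2) (1,7).
Under In/c/y/f, Omar's choice at the node after In-p-b can never be reached regardless of what Pia does, so varying those choices leaves every outcome unchanged.
Holding the reachable choices fixed and varying the unreachable one freely already gives 2 equivalent strategies.
No other strategy reproduces this row, so those 2 are the full class: In/c/x/f, In/c/y/f.

2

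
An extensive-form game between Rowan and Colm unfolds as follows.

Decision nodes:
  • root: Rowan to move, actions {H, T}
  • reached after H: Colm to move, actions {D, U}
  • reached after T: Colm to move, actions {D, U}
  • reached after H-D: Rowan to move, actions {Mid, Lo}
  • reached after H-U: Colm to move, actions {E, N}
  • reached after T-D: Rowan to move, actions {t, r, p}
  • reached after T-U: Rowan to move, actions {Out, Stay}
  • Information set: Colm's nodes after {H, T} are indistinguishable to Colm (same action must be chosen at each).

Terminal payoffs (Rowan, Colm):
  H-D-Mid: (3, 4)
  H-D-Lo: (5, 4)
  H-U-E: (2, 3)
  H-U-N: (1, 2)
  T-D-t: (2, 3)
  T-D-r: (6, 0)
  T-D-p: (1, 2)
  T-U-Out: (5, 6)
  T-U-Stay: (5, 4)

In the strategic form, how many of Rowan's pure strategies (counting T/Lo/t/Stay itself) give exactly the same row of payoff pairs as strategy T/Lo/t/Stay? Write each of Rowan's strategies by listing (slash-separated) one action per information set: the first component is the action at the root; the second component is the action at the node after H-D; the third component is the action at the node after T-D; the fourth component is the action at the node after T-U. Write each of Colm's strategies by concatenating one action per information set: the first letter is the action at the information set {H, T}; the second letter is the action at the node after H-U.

Row for T/Lo/t/Stay (columns DE, DN, UE, UN): (2,3) (2,3) (5,4) (5,4).
Under T/Lo/t/Stay, Rowan's choice at the node after H-D can never be reached regardless of what Colm does, so varying those choices leaves every outcome unchanged.
Holding the reachable choices fixed and varying the unreachable one freely already gives 2 equivalent strategies.
No other strategy reproduces this row, so those 2 are the full class: T/Mid/t/Stay, T/Lo/t/Stay.

2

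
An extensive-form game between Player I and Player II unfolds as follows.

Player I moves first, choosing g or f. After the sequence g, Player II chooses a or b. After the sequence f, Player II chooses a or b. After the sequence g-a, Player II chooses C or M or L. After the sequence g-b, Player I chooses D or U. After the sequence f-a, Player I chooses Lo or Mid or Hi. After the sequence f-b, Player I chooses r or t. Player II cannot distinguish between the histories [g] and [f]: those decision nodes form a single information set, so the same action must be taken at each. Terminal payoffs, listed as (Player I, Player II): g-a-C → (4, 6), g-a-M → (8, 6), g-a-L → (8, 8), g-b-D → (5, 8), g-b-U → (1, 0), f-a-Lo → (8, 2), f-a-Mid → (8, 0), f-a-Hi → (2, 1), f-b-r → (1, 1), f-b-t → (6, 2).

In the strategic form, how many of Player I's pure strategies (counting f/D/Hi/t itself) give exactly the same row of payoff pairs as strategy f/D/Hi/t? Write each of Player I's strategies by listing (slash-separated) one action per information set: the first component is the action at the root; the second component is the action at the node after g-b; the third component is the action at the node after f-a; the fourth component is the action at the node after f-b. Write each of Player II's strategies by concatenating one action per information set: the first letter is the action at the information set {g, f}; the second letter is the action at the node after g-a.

2

Row for f/D/Hi/t (columns aC, aM, aL, bC, bM, bL): (2,1) (2,1) (2,1) (6,2) (6,2) (6,2).
Under f/D/Hi/t, Player I's choice at the node after g-b can never be reached regardless of what Player II does, so varying those choices leaves every outcome unchanged.
Holding the reachable choices fixed and varying the unreachable one freely already gives 2 equivalent strategies.
No other strategy reproduces this row, so those 2 are the full class: f/D/Hi/t, f/U/Hi/t.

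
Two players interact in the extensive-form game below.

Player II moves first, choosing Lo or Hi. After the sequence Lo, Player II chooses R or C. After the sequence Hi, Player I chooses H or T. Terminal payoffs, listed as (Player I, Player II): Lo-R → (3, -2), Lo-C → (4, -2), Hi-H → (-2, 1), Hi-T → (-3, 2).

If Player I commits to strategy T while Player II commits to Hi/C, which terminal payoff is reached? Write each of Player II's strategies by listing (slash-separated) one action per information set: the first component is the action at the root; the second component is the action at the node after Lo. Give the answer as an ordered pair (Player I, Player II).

(-3, 2)

Trace the play path from the root:
  Player II plays Hi
  Player I plays T at [Hi]
→ terminal payoff (-3, 2).
(Player II's choice at the node after Lo is never reached on this path, so it doesn't affect the outcome.)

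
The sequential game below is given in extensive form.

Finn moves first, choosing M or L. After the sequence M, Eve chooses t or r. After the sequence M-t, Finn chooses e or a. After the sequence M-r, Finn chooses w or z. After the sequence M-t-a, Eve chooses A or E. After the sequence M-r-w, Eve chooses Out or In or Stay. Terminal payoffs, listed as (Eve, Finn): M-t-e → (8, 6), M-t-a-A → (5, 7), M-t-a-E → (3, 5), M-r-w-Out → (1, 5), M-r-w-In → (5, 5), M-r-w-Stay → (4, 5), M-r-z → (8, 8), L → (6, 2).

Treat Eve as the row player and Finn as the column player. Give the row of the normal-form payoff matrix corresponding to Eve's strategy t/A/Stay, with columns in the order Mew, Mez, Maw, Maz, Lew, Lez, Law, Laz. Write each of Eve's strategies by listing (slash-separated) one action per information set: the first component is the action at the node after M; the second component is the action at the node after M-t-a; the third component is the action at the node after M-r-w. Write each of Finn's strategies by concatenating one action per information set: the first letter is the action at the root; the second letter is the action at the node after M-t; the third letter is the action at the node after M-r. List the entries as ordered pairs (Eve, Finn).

vs Mew: Finn plays M → Eve plays t at [M] → Finn plays e at [M-t] → (8, 6)
vs Mez: Finn plays M → Eve plays t at [M] → Finn plays e at [M-t] → (8, 6)
vs Maw: Finn plays M → Eve plays t at [M] → Finn plays a at [M-t] → Eve plays A at [M-t-a] → (5, 7)
vs Maz: Finn plays M → Eve plays t at [M] → Finn plays a at [M-t] → Eve plays A at [M-t-a] → (5, 7)
vs Lew: Finn plays L → (6, 2)
vs Lez: Finn plays L → (6, 2)
vs Law: Finn plays L → (6, 2)
vs Laz: Finn plays L → (6, 2)

(8,6) (8,6) (5,7) (5,7) (6,2) (6,2) (6,2) (6,2)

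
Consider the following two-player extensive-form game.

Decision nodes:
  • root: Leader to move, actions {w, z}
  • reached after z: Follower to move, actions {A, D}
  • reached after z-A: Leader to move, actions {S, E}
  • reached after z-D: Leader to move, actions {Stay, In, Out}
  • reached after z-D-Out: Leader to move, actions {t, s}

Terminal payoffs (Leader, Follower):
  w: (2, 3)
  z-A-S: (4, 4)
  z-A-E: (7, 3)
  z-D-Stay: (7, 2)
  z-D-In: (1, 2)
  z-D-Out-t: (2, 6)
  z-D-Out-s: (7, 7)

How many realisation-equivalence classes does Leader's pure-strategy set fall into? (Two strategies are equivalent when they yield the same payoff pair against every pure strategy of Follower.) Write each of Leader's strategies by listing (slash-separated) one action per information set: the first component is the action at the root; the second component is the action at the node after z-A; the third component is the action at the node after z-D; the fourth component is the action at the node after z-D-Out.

Leader has 24 pure strategies: w/S/Stay/t, w/S/Stay/s, w/S/In/t, w/S/In/s, w/S/Out/t, w/S/Out/s, w/E/Stay/t, w/E/Stay/s, w/E/In/t, w/E/In/s, w/E/Out/t, w/E/Out/s, z/S/Stay/t, z/S/Stay/s, z/S/In/t, z/S/In/s, z/S/Out/t, z/S/Out/s, z/E/Stay/t, z/E/Stay/s, z/E/In/t, z/E/In/s, z/E/Out/t, z/E/Out/s. Columns: A, D.
{w/S/Stay/t, w/S/Stay/s, w/S/In/t, w/S/In/s, w/S/Out/t, w/S/Out/s, w/E/Stay/t, w/E/Stay/s, w/E/In/t, w/E/In/s, w/E/Out/t, w/E/Out/s} → row (2,3) (2,3)
{z/S/Stay/t, z/S/Stay/s} → row (4,4) (7,2)
{z/S/In/t, z/S/In/s} → row (4,4) (1,2)
{z/S/Out/t} → row (4,4) (2,6)
{z/S/Out/s} → row (4,4) (7,7)
{z/E/Stay/t, z/E/Stay/s} → row (7,3) (7,2)
{z/E/In/t, z/E/In/s} → row (7,3) (1,2)
{z/E/Out/t} → row (7,3) (2,6)
{z/E/Out/s} → row (7,3) (7,7)
That's 9 distinct rows out of 24 strategies.

9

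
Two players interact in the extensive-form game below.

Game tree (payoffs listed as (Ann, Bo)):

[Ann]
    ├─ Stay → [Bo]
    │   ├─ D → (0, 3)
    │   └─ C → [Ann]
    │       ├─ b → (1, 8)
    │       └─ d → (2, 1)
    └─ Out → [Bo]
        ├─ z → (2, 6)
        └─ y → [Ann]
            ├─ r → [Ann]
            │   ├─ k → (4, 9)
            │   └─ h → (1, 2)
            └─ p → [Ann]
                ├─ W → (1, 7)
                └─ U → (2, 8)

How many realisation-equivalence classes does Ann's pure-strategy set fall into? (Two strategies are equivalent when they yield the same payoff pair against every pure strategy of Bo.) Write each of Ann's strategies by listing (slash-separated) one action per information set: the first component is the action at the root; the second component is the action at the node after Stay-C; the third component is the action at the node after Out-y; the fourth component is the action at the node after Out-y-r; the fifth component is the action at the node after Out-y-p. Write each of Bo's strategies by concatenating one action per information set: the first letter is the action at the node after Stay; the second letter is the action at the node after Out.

Ann has 32 pure strategies: Stay/b/r/k/W, Stay/b/r/k/U, Stay/b/r/h/W, Stay/b/r/h/U, Stay/b/p/k/W, Stay/b/p/k/U, Stay/b/p/h/W, Stay/b/p/h/U, Stay/d/r/k/W, Stay/d/r/k/U, Stay/d/r/h/W, Stay/d/r/h/U, Stay/d/p/k/W, Stay/d/p/k/U, Stay/d/p/h/W, Stay/d/p/h/U, Out/b/r/k/W, Out/b/r/k/U, Out/b/r/h/W, Out/b/r/h/U, Out/b/p/k/W, Out/b/p/k/U, Out/b/p/h/W, Out/b/p/h/U, Out/d/r/k/W, Out/d/r/k/U, Out/d/r/h/W, Out/d/r/h/U, Out/d/p/k/W, Out/d/p/k/U, Out/d/p/h/W, Out/d/p/h/U. Columns: Dz, Dy, Cz, Cy.
{Stay/b/r/k/W, Stay/b/r/k/U, Stay/b/r/h/W, Stay/b/r/h/U, Stay/b/p/k/W, Stay/b/p/k/U, Stay/b/p/h/W, Stay/b/p/h/U} → row (0,3) (0,3) (1,8) (1,8)
{Stay/d/r/k/W, Stay/d/r/k/U, Stay/d/r/h/W, Stay/d/r/h/U, Stay/d/p/k/W, Stay/d/p/k/U, Stay/d/p/h/W, Stay/d/p/h/U} → row (0,3) (0,3) (2,1) (2,1)
{Out/b/r/k/W, Out/b/r/k/U, Out/d/r/k/W, Out/d/r/k/U} → row (2,6) (4,9) (2,6) (4,9)
{Out/b/r/h/W, Out/b/r/h/U, Out/d/r/h/W, Out/d/r/h/U} → row (2,6) (1,2) (2,6) (1,2)
{Out/b/p/k/W, Out/b/p/h/W, Out/d/p/k/W, Out/d/p/h/W} → row (2,6) (1,7) (2,6) (1,7)
{Out/b/p/k/U, Out/b/p/h/U, Out/d/p/k/U, Out/d/p/h/U} → row (2,6) (2,8) (2,6) (2,8)
That's 6 distinct rows out of 32 strategies.

6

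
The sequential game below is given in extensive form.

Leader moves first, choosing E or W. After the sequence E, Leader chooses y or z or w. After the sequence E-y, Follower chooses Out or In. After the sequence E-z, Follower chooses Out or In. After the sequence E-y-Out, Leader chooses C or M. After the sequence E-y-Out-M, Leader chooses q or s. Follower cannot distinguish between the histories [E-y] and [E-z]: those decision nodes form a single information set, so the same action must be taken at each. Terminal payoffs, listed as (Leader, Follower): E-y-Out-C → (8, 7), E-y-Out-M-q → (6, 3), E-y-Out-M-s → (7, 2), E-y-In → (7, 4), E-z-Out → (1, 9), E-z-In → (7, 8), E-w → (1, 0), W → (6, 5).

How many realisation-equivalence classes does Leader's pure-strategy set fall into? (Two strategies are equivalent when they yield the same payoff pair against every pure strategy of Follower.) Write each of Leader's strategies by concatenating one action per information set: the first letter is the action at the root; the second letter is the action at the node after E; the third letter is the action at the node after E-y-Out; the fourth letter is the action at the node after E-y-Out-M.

6

Leader has 24 pure strategies: EyCq, EyCs, EyMq, EyMs, EzCq, EzCs, EzMq, EzMs, EwCq, EwCs, EwMq, EwMs, WyCq, WyCs, WyMq, WyMs, WzCq, WzCs, WzMq, WzMs, WwCq, WwCs, WwMq, WwMs. Columns: Out, In.
{EyCq, EyCs} → row (8,7) (7,4)
{EyMq} → row (6,3) (7,4)
{EyMs} → row (7,2) (7,4)
{EzCq, EzCs, EzMq, EzMs} → row (1,9) (7,8)
{EwCq, EwCs, EwMq, EwMs} → row (1,0) (1,0)
{WyCq, WyCs, WyMq, WyMs, WzCq, WzCs, WzMq, WzMs, WwCq, WwCs, WwMq, WwMs} → row (6,5) (6,5)
That's 6 distinct rows out of 24 strategies.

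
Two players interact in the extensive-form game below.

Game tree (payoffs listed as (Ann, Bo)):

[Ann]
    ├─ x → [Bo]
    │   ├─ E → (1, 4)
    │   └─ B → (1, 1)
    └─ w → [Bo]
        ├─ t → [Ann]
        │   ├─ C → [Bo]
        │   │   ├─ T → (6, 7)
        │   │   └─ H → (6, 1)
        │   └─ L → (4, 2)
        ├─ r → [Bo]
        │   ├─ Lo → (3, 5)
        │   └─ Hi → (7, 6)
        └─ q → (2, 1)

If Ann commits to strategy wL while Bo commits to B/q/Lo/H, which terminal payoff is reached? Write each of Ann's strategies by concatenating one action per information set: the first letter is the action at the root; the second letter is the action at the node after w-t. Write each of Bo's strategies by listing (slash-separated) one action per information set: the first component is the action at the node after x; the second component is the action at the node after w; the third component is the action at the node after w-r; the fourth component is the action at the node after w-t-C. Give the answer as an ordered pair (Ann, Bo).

(2, 1)

Trace the play path from the root:
  Ann plays w
  Bo plays q at [w]
→ terminal payoff (2, 1).
(Ann's choice at the node after w-t is never reached on this path, so it doesn't affect the outcome.)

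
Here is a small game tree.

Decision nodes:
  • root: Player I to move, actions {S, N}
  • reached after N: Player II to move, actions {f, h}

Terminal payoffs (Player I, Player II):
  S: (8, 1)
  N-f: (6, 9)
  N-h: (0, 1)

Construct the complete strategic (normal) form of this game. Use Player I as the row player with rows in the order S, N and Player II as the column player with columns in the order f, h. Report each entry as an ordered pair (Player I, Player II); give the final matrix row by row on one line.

S: (8,1) (8,1) | N: (6,9) (0,1)

            f        h
   S    (8,1)    (8,1)
   N    (6,9)    (0,1)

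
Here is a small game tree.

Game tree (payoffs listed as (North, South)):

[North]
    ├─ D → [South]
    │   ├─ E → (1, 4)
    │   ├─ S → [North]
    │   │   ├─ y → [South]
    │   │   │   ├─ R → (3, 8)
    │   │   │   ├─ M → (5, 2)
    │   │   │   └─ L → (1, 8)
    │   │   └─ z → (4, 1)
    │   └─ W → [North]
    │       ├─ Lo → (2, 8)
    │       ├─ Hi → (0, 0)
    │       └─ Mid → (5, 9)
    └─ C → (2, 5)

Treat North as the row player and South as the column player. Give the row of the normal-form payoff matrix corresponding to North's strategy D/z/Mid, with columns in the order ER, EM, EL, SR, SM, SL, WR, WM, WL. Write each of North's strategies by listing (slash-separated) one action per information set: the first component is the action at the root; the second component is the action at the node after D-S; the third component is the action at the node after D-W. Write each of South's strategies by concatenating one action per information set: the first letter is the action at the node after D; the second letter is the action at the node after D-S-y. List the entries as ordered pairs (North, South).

(1,4) (1,4) (1,4) (4,1) (4,1) (4,1) (5,9) (5,9) (5,9)

vs ER: North plays D → South plays E at [D] → (1, 4)
vs EM: North plays D → South plays E at [D] → (1, 4)
vs EL: North plays D → South plays E at [D] → (1, 4)
vs SR: North plays D → South plays S at [D] → North plays z at [D-S] → (4, 1)
vs SM: North plays D → South plays S at [D] → North plays z at [D-S] → (4, 1)
vs SL: North plays D → South plays S at [D] → North plays z at [D-S] → (4, 1)
vs WR: North plays D → South plays W at [D] → North plays Mid at [D-W] → (5, 9)
vs WM: North plays D → South plays W at [D] → North plays Mid at [D-W] → (5, 9)
vs WL: North plays D → South plays W at [D] → North plays Mid at [D-W] → (5, 9)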